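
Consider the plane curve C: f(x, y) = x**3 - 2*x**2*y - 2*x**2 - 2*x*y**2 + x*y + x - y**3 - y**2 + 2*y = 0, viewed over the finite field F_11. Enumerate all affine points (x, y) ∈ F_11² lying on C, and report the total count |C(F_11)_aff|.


Affine F_11-points: {(0, 0), (0, 1), (0, 9), (1, 0), (2, 6), (4, 1), (4, 6), (7, 5), (8, 5), (8, 6), (9, 4)}; count = 11.

For each of the 121 pairs (x, y) ∈ F_11², evaluate f(x, y) mod 11. Record the zeros.
  x = 0: [0↦0, 1↦0, 2↦3, 3↦3, 4↦5, 5↦3, 6↦2, 7↦7, 8↦1, 9↦0, 10↦9]  zeros at y ∈ {0, 1, 9}
  x = 1: [0↦0, 1↦8, 2↦4, 3↦4, 4↦2, 5↦3, 6↦1, 7↦1, 8↦8, 9↦5, 10↦8]  zeros at y ∈ {0}
  x = 2: [0↦2, 1↦3, 2↦10, 3↦6, 4↦7, 5↦7, 6↦0, 7↦2, 8↦7, 9↦9, 10↦2]  zeros at y ∈ {6}
  x = 3: [0↦1, 1↦2, 2↦5, 3↦4, 4↦4, 5↦10, 6↦5, 7↦5, 8↦4, 9↦7, 10↦8]  zeros at y ∈ ∅
  x = 4: [0↦3, 1↦0, 2↦6, 3↦4, 4↦10, 5↦7, 6↦0, 7↦5, 8↦5, 9↦5, 10↦10]  zeros at y ∈ {1, 6}
  x = 5: [0↦3, 1↦3, 2↦8, 3↦1, 4↦9, 5↦4, 6↦2, 7↦8, 8↦5, 9↦9, 10↦3]  zeros at y ∈ ∅
  x = 6: [0↦7, 1↦6, 2↦6, 3↦1, 4↦7, 5↦7, 6↦6, 7↦9, 8↦10, 9↦3, 10↦4]  zeros at y ∈ ∅
  x = 7: [0↦10, 1↦4, 2↦6, 3↦10, 4↦10, 5↦0, 6↦7, 7↦3, 8↦4, 9↦4, 10↦8]  zeros at y ∈ {5}
  x = 8: [0↦7, 1↦3, 2↦3, 3↦1, 4↦2, 5↦0, 6↦0, 7↦7, 8↦4, 9↦7, 10↦10]  zeros at y ∈ {5, 6}
  x = 9: [0↦4, 1↦9, 2↦3, 3↦2, 4↦0, 5↦2, 6↦2, 7↦5, 8↦5, 9↦7, 10↦5]  zeros at y ∈ {4}
  x = 10: [0↦7, 1↦6, 2↦1, 3↦8, 4↦10, 5↦1, 6↦8, 7↦3, 8↦2, 9↦10, 10↦10]  zeros at y ∈ ∅
Collecting zeros: affine points = {(0, 0), (0, 1), (0, 9), (1, 0), (2, 6), (4, 1), (4, 6), (7, 5), (8, 5), (8, 6), (9, 4)}.
Total count |C(F_11)_aff| = 11.


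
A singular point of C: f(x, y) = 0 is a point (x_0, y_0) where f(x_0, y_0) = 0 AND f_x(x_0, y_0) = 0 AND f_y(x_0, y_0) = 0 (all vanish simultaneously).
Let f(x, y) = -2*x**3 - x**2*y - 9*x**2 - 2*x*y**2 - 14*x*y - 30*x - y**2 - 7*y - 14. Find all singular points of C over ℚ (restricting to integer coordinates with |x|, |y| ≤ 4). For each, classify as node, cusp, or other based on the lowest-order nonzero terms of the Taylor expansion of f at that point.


Singular points: {(-1, -3)}; classification: cusp.

Compute partial derivatives:
  f_x = -6*x**2 - 2*x*y - 18*x - 2*y**2 - 14*y - 30.
  f_y = -x**2 - 4*x*y - 14*x - 2*y - 7.
Scan x_0 ∈ {−4, ..., 4}. For each x_0, f_y(x_0, y) is a polynomial in y; find its integer roots y ∈ {−4, ..., 4}, then test f_x and f at those candidates.
  x = -4: f_y(-4, y) = 14*y + 33; no integer root y with |y| ≤ 4.
  x = -3: f_y(-3, y) = 10*y + 26; no integer root y with |y| ≤ 4.
  x = -2: f_y(-2, y) = 6*y + 17; no integer root y with |y| ≤ 4.
  x = -1: f_y(-1, y) = 2*y + 6; vanishes at y ∈ {-3}. (-1, -3): f_x = 0, f = 0 — SINGULAR.
  x = 0: f_y(0, y) = -2*y - 7; no integer root y with |y| ≤ 4.
  x = 1: f_y(1, y) = -6*y - 22; no integer root y with |y| ≤ 4.
  x = 2: f_y(2, y) = -10*y - 39; no integer root y with |y| ≤ 4.
  x = 3: f_y(3, y) = -14*y - 58; no integer root y with |y| ≤ 4.
  x = 4: f_y(4, y) = -18*y - 79; no integer root y with |y| ≤ 4.
Only singular point on the grid: (-1, -3).
Classify: substitute x = -1 + u, y = -3 + v and expand: f = -2*u**3 - u**2*v - 2*u*v**2 + v**2.
No constant or linear terms (consistent with a singular point). Quadratic part: v**2. Cubic part: -2*u**3 - u**2*v - 2*u*v**2.
The quadratic part v**2 is a perfect square, so there is a single (double) tangent line v = 0, i.e. y = -3. Restricting the cubic part to that line (v = 0) leaves -2*u**3 ≠ 0, so f is not divisible by v and the branch is v² ≈ 2*u**3 to lowest order — this is a cusp.
Classification: cusp.


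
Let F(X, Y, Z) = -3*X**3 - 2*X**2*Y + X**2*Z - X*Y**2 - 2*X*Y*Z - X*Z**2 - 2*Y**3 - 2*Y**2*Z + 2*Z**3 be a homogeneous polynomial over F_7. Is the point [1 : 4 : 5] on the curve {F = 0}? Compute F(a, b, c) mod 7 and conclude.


F(1,4,5) ≡ 1 (mod 7); P is NOT on the curve.

Evaluate F(1, 4, 5) term-by-term (mod 7).
  -3*X**3 ↦ -3·1·1·1 = -3
  -2*X**2*Y ↦ -2·1·4·1 = -8
  X**2*Z ↦ 1·1·1·5 = 5
  -X*Y**2 ↦ -1·1·16·1 = -16
  -2*X*Y*Z ↦ -2·1·4·5 = -40
  -X*Z**2 ↦ -1·1·1·25 = -25
  -2*Y**3 ↦ -2·1·64·1 = -128
  -2*Y**2*Z ↦ -2·1·16·5 = -160
  2*Z**3 ↦ 2·1·1·125 = 250
Sum: F(1, 4, 5) = (-3) + (-8) + (5) + (-16) + (-40) + (-25) + (-128) + (-160) + (250) = -125.
Reducing mod 7: -125 ≡ 1 (mod 7).
Since F(a, b, c) ≡ 1 ≠ 0 (mod 7), P does NOT lie on the curve.


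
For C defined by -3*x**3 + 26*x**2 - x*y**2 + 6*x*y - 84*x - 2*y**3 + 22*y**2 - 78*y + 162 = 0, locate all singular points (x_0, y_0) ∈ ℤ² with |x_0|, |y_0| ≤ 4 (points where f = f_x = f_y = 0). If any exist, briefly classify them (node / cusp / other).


Singular points: {(3, 3)}; classification: node.

Compute partial derivatives:
  f_x = -9*x**2 + 52*x - y**2 + 6*y - 84.
  f_y = -2*x*y + 6*x - 6*y**2 + 44*y - 78.
Scan x_0 ∈ {−4, ..., 4}. For each x_0, f_y(x_0, y) is a polynomial in y; find its integer roots y ∈ {−4, ..., 4}, then test f_x and f at those candidates.
  x = -4: f_y(-4, y) = -6*y**2 + 52*y - 102; vanishes at y ∈ {3}. (-4, 3): f_x = -427 ≠ 0.
  x = -3: f_y(-3, y) = -6*y**2 + 50*y - 96; vanishes at y ∈ {3}. (-3, 3): f_x = -312 ≠ 0.
  x = -2: f_y(-2, y) = -6*y**2 + 48*y - 90; vanishes at y ∈ {3}. (-2, 3): f_x = -215 ≠ 0.
  x = -1: f_y(-1, y) = -6*y**2 + 46*y - 84; vanishes at y ∈ {3}. (-1, 3): f_x = -136 ≠ 0.
  x = 0: f_y(0, y) = -6*y**2 + 44*y - 78; vanishes at y ∈ {3}. (0, 3): f_x = -75 ≠ 0.
  x = 1: f_y(1, y) = -6*y**2 + 42*y - 72; vanishes at y ∈ {3, 4}. (1, 3): f_x = -32 ≠ 0; (1, 4): f_x = -33 ≠ 0.
  x = 2: f_y(2, y) = -6*y**2 + 40*y - 66; vanishes at y ∈ {3}. (2, 3): f_x = -7 ≠ 0.
  x = 3: f_y(3, y) = -6*y**2 + 38*y - 60; vanishes at y ∈ {3}. (3, 3): f_x = 0, f = 0 — SINGULAR.
  x = 4: f_y(4, y) = -6*y**2 + 36*y - 54; vanishes at y ∈ {3}. (4, 3): f_x = -11 ≠ 0.
Only singular point on the grid: (3, 3).
Classify: substitute x = 3 + u, y = 3 + v and expand: f = -3*u**3 - u**2 - u*v**2 - 2*v**3 + v**2.
No constant or linear terms (consistent with a singular point). Quadratic part: -u**2 + v**2. Cubic part: -3*u**3 - u*v**2 - 2*v**3.
The quadratic part v**2 - u**2 = (v − u)(v + u) splits into two distinct linear factors, so there are two distinct tangent lines y − 3 = ±(x − 3) — this is a node (ordinary double point).
Classification: node.


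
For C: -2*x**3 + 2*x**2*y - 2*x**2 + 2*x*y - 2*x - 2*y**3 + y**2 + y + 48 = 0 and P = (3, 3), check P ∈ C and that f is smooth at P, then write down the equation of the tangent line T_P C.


Tangent line at P: -26*x - 23*y + 147 = 0.

Step 1: f(3, 3) = 0, so P lies on C.
Step 2: partial derivatives
  f_x(x, y) = -6*x**2 + 4*x*y - 4*x + 2*y - 2, f_y(x, y) = 2*x**2 + 2*x - 6*y**2 + 2*y + 1.
  f_x(P) = -26, f_y(P) = -23 (gradient nonzero, so P is smooth).
Step 3: tangent line at P: -26·(x − 3) + -23·(y − 3) = 0.
Expanding: -26*x - 23*y + 147 = 0.


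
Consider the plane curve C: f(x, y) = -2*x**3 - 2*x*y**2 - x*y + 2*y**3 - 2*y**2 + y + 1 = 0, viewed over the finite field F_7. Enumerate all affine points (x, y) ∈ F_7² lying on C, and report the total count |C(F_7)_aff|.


Affine F_7-points: {(1, 4), (1, 6), (3, 3), (5, 3), (5, 4), (5, 6), (6, 1), (6, 3)}; count = 8.

For each of the 49 pairs (x, y) ∈ F_7², evaluate f(x, y) mod 7. Record the zeros.
  x = 0: [0↦1, 1↦2, 2↦4, 3↦5, 4↦3, 5↦3, 6↦3]  zeros at y ∈ ∅
  x = 1: [0↦6, 1↦4, 2↦6, 3↦3, 4↦0, 5↦2, 6↦0]  zeros at y ∈ {4, 6}
  x = 2: [0↦6, 1↦1, 2↦3, 3↦3, 4↦6, 5↦3, 6↦6]  zeros at y ∈ ∅
  x = 3: [0↦3, 1↦2, 2↦4, 3↦0, 4↦2, 5↦1, 6↦2]  zeros at y ∈ {3}
  x = 4: [0↦6, 1↦2, 2↦4, 3↦3, 4↦4, 5↦5, 6↦4]  zeros at y ∈ ∅
  x = 5: [0↦3, 1↦3, 2↦5, 3↦0, 4↦0, 5↦3, 6↦0]  zeros at y ∈ {3, 4, 6}
  x = 6: [0↦3, 1↦0, 2↦2, 3↦0, 4↦6, 5↦4, 6↦6]  zeros at y ∈ {1, 3}
Collecting zeros: affine points = {(1, 4), (1, 6), (3, 3), (5, 3), (5, 4), (5, 6), (6, 1), (6, 3)}.
Total count |C(F_7)_aff| = 8.


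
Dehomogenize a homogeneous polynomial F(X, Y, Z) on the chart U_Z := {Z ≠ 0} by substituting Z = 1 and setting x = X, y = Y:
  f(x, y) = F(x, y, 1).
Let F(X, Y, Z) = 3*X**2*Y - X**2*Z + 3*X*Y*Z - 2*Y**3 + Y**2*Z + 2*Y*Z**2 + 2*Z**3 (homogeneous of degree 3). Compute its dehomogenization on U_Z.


f(x, y) = 3*x**2*y - x**2 + 3*x*y - 2*y**3 + y**2 + 2*y + 2

On U_Z we set Z = 1. Each monomial c·X^i·Y^j·Z^k in F becomes c·x^i·y^j·1^k = c·x^i·y^j.
Substituting Z = 1: F(X, Y, 1) = 3*x**2*y - x**2 + 3*x*y - 2*y**3 + y**2 + 2*y + 2.
Note: deg(f) ≤ deg(F) = 3; strict inequality happens when F is divisible by Z (lost terms).


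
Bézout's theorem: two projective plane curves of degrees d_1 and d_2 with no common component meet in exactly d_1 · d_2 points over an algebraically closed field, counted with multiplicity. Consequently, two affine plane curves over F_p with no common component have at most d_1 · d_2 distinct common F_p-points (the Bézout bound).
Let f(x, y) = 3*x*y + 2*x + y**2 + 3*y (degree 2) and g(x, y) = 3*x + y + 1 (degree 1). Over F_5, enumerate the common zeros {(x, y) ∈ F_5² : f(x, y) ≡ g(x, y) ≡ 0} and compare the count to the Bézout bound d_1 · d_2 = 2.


Common zeros: {(2, 3)}; count = 1; Bézout bound = 2.

deg(f) = 2, deg(g) = 1, so Bézout bound = 2.
Scan x ∈ F_5. For each x, list the y ∈ F_5 with f(x, y) ≡ 0 and those with g(x, y) ≡ 0 (mod 5); the common zeros in that column are the intersection.
  x = 0: f ≡ 0 at y ∈ {0, 2}; g ≡ 0 at y ∈ {4}; common: ∅.
  x = 1: f ≡ 0 at y ∈ ∅; g ≡ 0 at y ∈ {1}; common: ∅.
  x = 2: f ≡ 0 at y ∈ {3}; g ≡ 0 at y ∈ {3}; common: {3}.
  x = 3: f ≡ 0 at y ∈ {4}; g ≡ 0 at y ∈ {0}; common: ∅.
  x = 4: f ≡ 0 at y ∈ ∅; g ≡ 0 at y ∈ {2}; common: ∅.
Collecting: common zeros = {(2, 3)}, so the count is 1.
Comparison with the Bézout bound: 1 ≤ 2 = deg(f)·deg(g), as expected for curves with no common component (the affine F_5-count falls short of the bound because intersections may lie at infinity, over extension fields, or carry multiplicity).


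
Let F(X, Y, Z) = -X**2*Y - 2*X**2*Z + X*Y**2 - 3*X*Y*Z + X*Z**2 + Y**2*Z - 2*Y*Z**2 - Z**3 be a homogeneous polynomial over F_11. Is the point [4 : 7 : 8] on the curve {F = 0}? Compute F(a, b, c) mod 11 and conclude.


F(4,7,8) ≡ 2 (mod 11); P is NOT on the curve.

Evaluate F(4, 7, 8) term-by-term (mod 11).
  -X**2*Y ↦ -1·16·7·1 = -112
  -2*X**2*Z ↦ -2·16·1·8 = -256
  X*Y**2 ↦ 1·4·49·1 = 196
  -3*X*Y*Z ↦ -3·4·7·8 = -672
  X*Z**2 ↦ 1·4·1·64 = 256
  Y**2*Z ↦ 1·1·49·8 = 392
  -2*Y*Z**2 ↦ -2·1·7·64 = -896
  -Z**3 ↦ -1·1·1·512 = -512
Sum: F(4, 7, 8) = (-112) + (-256) + (196) + (-672) + (256) + (392) + (-896) + (-512) = -1604.
Reducing mod 11: -1604 ≡ 2 (mod 11).
Since F(a, b, c) ≡ 2 ≠ 0 (mod 11), P does NOT lie on the curve.


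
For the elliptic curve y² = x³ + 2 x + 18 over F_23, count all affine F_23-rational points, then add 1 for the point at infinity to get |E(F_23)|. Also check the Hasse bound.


Affine points = {(0, 8), (0, 15), (6, 4), (6, 19), (9, 11), (9, 12), (10, 7), (10, 16), (16, 11), (16, 12), (20, 10), (20, 13), (21, 11), (21, 12)}; affine count = 14; |E(F_23)| = 15.

Discriminant check: Δ ∝ 4a³ + 27b² = 4·2³ + 27·18² = 4·8 + 27·324 ≡ 17 (mod 23). Nonzero ⇒ E is nonsingular.
For each x ∈ F_23, compute rhs = x³ + 2·x + 18 mod 23, then count y ∈ F_23 with y² ≡ rhs.
  x = 0: rhs = 18, matching y values: 8, 15 (2 points).
  x = 1: rhs = 21, matching y values: none (0 points).
  x = 2: rhs = 7, matching y values: none (0 points).
  x = 3: rhs = 5, matching y values: none (0 points).
  x = 4: rhs = 21, matching y values: none (0 points).
  x = 5: rhs = 15, matching y values: none (0 points).
  x = 6: rhs = 16, matching y values: 4, 19 (2 points).
  x = 7: rhs = 7, matching y values: none (0 points).
  x = 8: rhs = 17, matching y values: none (0 points).
  x = 9: rhs = 6, matching y values: 11, 12 (2 points).
  x = 10: rhs = 3, matching y values: 7, 16 (2 points).
  x = 11: rhs = 14, matching y values: none (0 points).
  x = 12: rhs = 22, matching y values: none (0 points).
  x = 13: rhs = 10, matching y values: none (0 points).
  x = 14: rhs = 7, matching y values: none (0 points).
  x = 15: rhs = 19, matching y values: none (0 points).
  x = 16: rhs = 6, matching y values: 11, 12 (2 points).
  x = 17: rhs = 20, matching y values: none (0 points).
  x = 18: rhs = 21, matching y values: none (0 points).
  x = 19: rhs = 15, matching y values: none (0 points).
  x = 20: rhs = 8, matching y values: 10, 13 (2 points).
  x = 21: rhs = 6, matching y values: 11, 12 (2 points).
  x = 22: rhs = 15, matching y values: none (0 points).
Total affine count: 14.
Full point count |E(F_23)| = 14 + 1 = 15.
Hasse bound: |15 − (23+1)| = |-9| = 9 ≤ 2√23 ≈ 9.5917 ✓.


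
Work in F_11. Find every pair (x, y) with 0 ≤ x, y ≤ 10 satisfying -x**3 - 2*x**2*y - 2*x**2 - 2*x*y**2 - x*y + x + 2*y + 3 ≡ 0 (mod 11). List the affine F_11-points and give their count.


Affine F_11-points: {(0, 4), (1, 6), (1, 10), (2, 0), (2, 9), (5, 4), (5, 5), (7, 2), (7, 4), (9, 6), (10, 2), (10, 3)}; count = 12.

For each of the 121 pairs (x, y) ∈ F_11², evaluate f(x, y) mod 11. Record the zeros.
  x = 0: [0↦3, 1↦5, 2↦7, 3↦9, 4↦0, 5↦2, 6↦4, 7↦6, 8↦8, 9↦10, 10↦1]  zeros at y ∈ {4}
  x = 1: [0↦1, 1↦9, 2↦2, 3↦2, 4↦9, 5↦1, 6↦0, 7↦6, 8↦8, 9↦6, 10↦0]  zeros at y ∈ {6, 10}
  x = 2: [0↦0, 1↦10, 2↦1, 3↦6, 4↦3, 5↦3, 6↦6, 7↦1, 8↦10, 9↦0, 10↦4]  zeros at y ∈ {0, 9}
  x = 3: [0↦5, 1↦2, 2↦9, 3↦4, 4↦9, 5↦2, 6↦5, 7↦7, 8↦8, 9↦8, 10↦7]  zeros at y ∈ ∅
  x = 4: [0↦10, 1↦1, 2↦9, 3↦1, 4↦10, 5↦3, 6↦2, 7↦7, 8↦7, 9↦2, 10↦3]  zeros at y ∈ ∅
  x = 5: [0↦9, 1↦1, 2↦6, 3↦2, 4↦0, 5↦0, 6↦2, 7↦6, 8↦1, 9↦9, 10↦8]  zeros at y ∈ {4, 5}
  x = 6: [0↦7, 1↦7, 2↦5, 3↦1, 4↦6, 5↦9, 6↦10, 7↦9, 8↦6, 9↦1, 10↦5]  zeros at y ∈ ∅
  x = 7: [0↦9, 1↦2, 2↦0, 3↦3, 4↦0, 5↦2, 6↦9, 7↦10, 8↦5, 9↦5, 10↦10]  zeros at y ∈ {2, 4}
  x = 8: [0↦9, 1↦2, 2↦7, 3↦2, 4↦9, 5↦6, 6↦4, 7↦3, 8↦3, 9↦4, 10↦6]  zeros at y ∈ ∅
  x = 9: [0↦1, 1↦1, 2↦9, 3↦3, 4↦5, 5↦4, 6↦0, 7↦4, 8↦5, 9↦3, 10↦9]  zeros at y ∈ {6}
  x = 10: [0↦1, 1↦4, 2↦0, 3↦0, 4↦4, 5↦1, 6↦2, 7↦7, 8↦5, 9↦7, 10↦2]  zeros at y ∈ {2, 3}
Collecting zeros: affine points = {(0, 4), (1, 6), (1, 10), (2, 0), (2, 9), (5, 4), (5, 5), (7, 2), (7, 4), (9, 6), (10, 2), (10, 3)}.
Total count |C(F_11)_aff| = 12.


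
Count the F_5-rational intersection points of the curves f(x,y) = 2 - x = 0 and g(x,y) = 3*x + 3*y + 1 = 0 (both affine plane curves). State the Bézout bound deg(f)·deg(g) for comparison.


Common zeros: {(2, 1)}; count = 1; Bézout bound = 1.

deg(f) = 1, deg(g) = 1, so Bézout bound = 1.
Scan x ∈ F_5. For each x, list the y ∈ F_5 with f(x, y) ≡ 0 and those with g(x, y) ≡ 0 (mod 5); the common zeros in that column are the intersection.
  x = 0: f ≡ 0 at y ∈ ∅; g ≡ 0 at y ∈ {3}; common: ∅.
  x = 1: f ≡ 0 at y ∈ ∅; g ≡ 0 at y ∈ {2}; common: ∅.
  x = 2: f ≡ 0 at y ∈ {0, 1, 2, 3, 4}; g ≡ 0 at y ∈ {1}; common: {1}.
  x = 3: f ≡ 0 at y ∈ ∅; g ≡ 0 at y ∈ {0}; common: ∅.
  x = 4: f ≡ 0 at y ∈ ∅; g ≡ 0 at y ∈ {4}; common: ∅.
Collecting: common zeros = {(2, 1)}, so the count is 1.
Comparison with the Bézout bound: 1 ≤ 1 = deg(f)·deg(g), as expected for curves with no common component (the bound is attained).


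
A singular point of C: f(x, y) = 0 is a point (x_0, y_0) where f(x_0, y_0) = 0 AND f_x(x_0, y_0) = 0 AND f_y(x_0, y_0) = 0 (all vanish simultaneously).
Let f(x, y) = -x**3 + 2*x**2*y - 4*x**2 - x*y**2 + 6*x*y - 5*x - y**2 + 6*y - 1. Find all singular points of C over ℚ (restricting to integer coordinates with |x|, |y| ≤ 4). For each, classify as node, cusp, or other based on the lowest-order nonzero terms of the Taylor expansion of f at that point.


Singular points: {(-2, -1)}; classification: cusp.

Compute partial derivatives:
  f_x = -3*x**2 + 4*x*y - 8*x - y**2 + 6*y - 5.
  f_y = 2*x**2 - 2*x*y + 6*x - 2*y + 6.
Scan x_0 ∈ {−4, ..., 4}. For each x_0, f_y(x_0, y) is a polynomial in y; find its integer roots y ∈ {−4, ..., 4}, then test f_x and f at those candidates.
  x = -4: f_y(-4, y) = 6*y + 14; no integer root y with |y| ≤ 4.
  x = -3: f_y(-3, y) = 4*y + 6; no integer root y with |y| ≤ 4.
  x = -2: f_y(-2, y) = 2*y + 2; vanishes at y ∈ {-1}. (-2, -1): f_x = 0, f = 0 — SINGULAR.
  x = -1: f_y(-1, y) = 2; no integer root y with |y| ≤ 4.
  x = 0: f_y(0, y) = 6 - 2*y; vanishes at y ∈ {3}. (0, 3): f_x = 4 ≠ 0.
  x = 1: f_y(1, y) = 14 - 4*y; no integer root y with |y| ≤ 4.
  x = 2: f_y(2, y) = 26 - 6*y; no integer root y with |y| ≤ 4.
  x = 3: f_y(3, y) = 42 - 8*y; no integer root y with |y| ≤ 4.
  x = 4: f_y(4, y) = 62 - 10*y; no integer root y with |y| ≤ 4.
Only singular point on the grid: (-2, -1).
Classify: substitute x = -2 + u, y = -1 + v and expand: f = -u**3 + 2*u**2*v - u*v**2 + v**2.
No constant or linear terms (consistent with a singular point). Quadratic part: v**2. Cubic part: -u**3 + 2*u**2*v - u*v**2.
The quadratic part v**2 is a perfect square, so there is a single (double) tangent line v = 0, i.e. y = -1. Restricting the cubic part to that line (v = 0) leaves -u**3 ≠ 0, so f is not divisible by v and the branch is v² ≈ u**3 to lowest order — this is a cusp.
Classification: cusp.


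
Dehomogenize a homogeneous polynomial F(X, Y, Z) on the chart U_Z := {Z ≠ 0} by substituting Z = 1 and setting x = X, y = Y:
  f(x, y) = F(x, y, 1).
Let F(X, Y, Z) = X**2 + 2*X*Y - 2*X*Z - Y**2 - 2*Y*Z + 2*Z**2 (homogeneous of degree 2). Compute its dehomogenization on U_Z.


f(x, y) = x**2 + 2*x*y - 2*x - y**2 - 2*y + 2

On U_Z we set Z = 1. Each monomial c·X^i·Y^j·Z^k in F becomes c·x^i·y^j·1^k = c·x^i·y^j.
Substituting Z = 1: F(X, Y, 1) = x**2 + 2*x*y - 2*x - y**2 - 2*y + 2.
Note: deg(f) ≤ deg(F) = 2; strict inequality happens when F is divisible by Z (lost terms).


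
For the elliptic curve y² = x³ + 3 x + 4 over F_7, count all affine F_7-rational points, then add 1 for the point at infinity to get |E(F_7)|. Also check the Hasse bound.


Affine points = {(0, 2), (0, 5), (1, 1), (1, 6), (2, 2), (2, 5), (5, 2), (5, 5), (6, 0)}; affine count = 9; |E(F_7)| = 10.

Discriminant check: Δ ∝ 4a³ + 27b² = 4·3³ + 27·4² = 4·27 + 27·16 ≡ 1 (mod 7). Nonzero ⇒ E is nonsingular.
For each x ∈ F_7, compute rhs = x³ + 3·x + 4 mod 7, then count y ∈ F_7 with y² ≡ rhs.
  x = 0: rhs = 4, matching y values: 2, 5 (2 points).
  x = 1: rhs = 1, matching y values: 1, 6 (2 points).
  x = 2: rhs = 4, matching y values: 2, 5 (2 points).
  x = 3: rhs = 5, matching y values: none (0 points).
  x = 4: rhs = 3, matching y values: none (0 points).
  x = 5: rhs = 4, matching y values: 2, 5 (2 points).
  x = 6: rhs = 0, matching y values: 0 (1 points).
Total affine count: 9.
Full point count |E(F_7)| = 9 + 1 = 10.
Hasse bound: |10 − (7+1)| = |2| = 2 ≤ 2√7 ≈ 5.2915 ✓.


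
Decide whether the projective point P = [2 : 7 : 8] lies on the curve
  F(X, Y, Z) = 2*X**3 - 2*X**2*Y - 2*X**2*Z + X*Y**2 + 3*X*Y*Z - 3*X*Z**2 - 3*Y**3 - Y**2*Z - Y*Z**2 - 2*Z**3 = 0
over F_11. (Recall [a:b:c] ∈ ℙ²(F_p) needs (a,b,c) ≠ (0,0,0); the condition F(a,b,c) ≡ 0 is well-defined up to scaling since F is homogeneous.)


F(2,7,8) ≡ 1 (mod 11); P is NOT on the curve.

Evaluate F(2, 7, 8) term-by-term (mod 11).
  2*X**3 ↦ 2·8·1·1 = 16
  -2*X**2*Y ↦ -2·4·7·1 = -56
  -2*X**2*Z ↦ -2·4·1·8 = -64
  X*Y**2 ↦ 1·2·49·1 = 98
  3*X*Y*Z ↦ 3·2·7·8 = 336
  -3*X*Z**2 ↦ -3·2·1·64 = -384
  -3*Y**3 ↦ -3·1·343·1 = -1029
  -Y**2*Z ↦ -1·1·49·8 = -392
  -Y*Z**2 ↦ -1·1·7·64 = -448
  -2*Z**3 ↦ -2·1·1·512 = -1024
Sum: F(2, 7, 8) = (16) + (-56) + (-64) + (98) + (336) + (-384) + (-1029) + (-392) + (-448) + (-1024) = -2947.
Reducing mod 11: -2947 ≡ 1 (mod 11).
Since F(a, b, c) ≡ 1 ≠ 0 (mod 11), P does NOT lie on the curve.


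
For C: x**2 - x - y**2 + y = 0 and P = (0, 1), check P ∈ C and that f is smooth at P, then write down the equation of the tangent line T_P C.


Tangent line at P: -x - y + 1 = 0.

Step 1: f(0, 1) = 0, so P lies on C.
Step 2: partial derivatives
  f_x(x, y) = 2*x - 1, f_y(x, y) = 1 - 2*y.
  f_x(P) = -1, f_y(P) = -1 (gradient nonzero, so P is smooth).
Step 3: tangent line at P: -1·(x − 0) + -1·(y − 1) = 0.
Expanding: -x - y + 1 = 0.


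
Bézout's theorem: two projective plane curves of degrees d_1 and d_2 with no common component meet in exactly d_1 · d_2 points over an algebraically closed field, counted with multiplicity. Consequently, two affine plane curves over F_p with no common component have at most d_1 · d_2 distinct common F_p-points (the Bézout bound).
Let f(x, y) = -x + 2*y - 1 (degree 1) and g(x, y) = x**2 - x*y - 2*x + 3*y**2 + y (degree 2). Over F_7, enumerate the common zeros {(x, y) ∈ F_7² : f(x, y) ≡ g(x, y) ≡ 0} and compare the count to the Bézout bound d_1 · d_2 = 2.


Common zeros: {(2, 5), (4, 6)}; count = 2; Bézout bound = 2.

deg(f) = 1, deg(g) = 2, so Bézout bound = 2.
Scan x ∈ F_7. For each x, list the y ∈ F_7 with f(x, y) ≡ 0 and those with g(x, y) ≡ 0 (mod 7); the common zeros in that column are the intersection.
  x = 0: f ≡ 0 at y ∈ {4}; g ≡ 0 at y ∈ {0, 2}; common: ∅.
  x = 1: f ≡ 0 at y ∈ {1}; g ≡ 0 at y ∈ ∅; common: ∅.
  x = 2: f ≡ 0 at y ∈ {5}; g ≡ 0 at y ∈ {0, 5}; common: {5}.
  x = 3: f ≡ 0 at y ∈ {2}; g ≡ 0 at y ∈ ∅; common: ∅.
  x = 4: f ≡ 0 at y ∈ {6}; g ≡ 0 at y ∈ {2, 6}; common: {6}.
  x = 5: f ≡ 0 at y ∈ {3}; g ≡ 0 at y ∈ {1, 5}; common: ∅.
  x = 6: f ≡ 0 at y ∈ {0}; g ≡ 0 at y ∈ ∅; common: ∅.
Collecting: common zeros = {(2, 5), (4, 6)}, so the count is 2.
Comparison with the Bézout bound: 2 ≤ 2 = deg(f)·deg(g), as expected for curves with no common component (the bound is attained).


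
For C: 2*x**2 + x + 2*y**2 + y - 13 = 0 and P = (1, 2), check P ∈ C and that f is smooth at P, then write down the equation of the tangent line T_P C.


Tangent line at P: 5*x + 9*y - 23 = 0.

Step 1: f(1, 2) = 0, so P lies on C.
Step 2: partial derivatives
  f_x(x, y) = 4*x + 1, f_y(x, y) = 4*y + 1.
  f_x(P) = 5, f_y(P) = 9 (gradient nonzero, so P is smooth).
Step 3: tangent line at P: 5·(x − 1) + 9·(y − 2) = 0.
Expanding: 5*x + 9*y - 23 = 0.


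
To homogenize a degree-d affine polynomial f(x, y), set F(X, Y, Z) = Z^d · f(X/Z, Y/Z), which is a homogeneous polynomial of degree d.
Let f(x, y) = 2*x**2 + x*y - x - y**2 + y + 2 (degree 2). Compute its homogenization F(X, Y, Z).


F(X, Y, Z) = 2*X**2 + X*Y - X*Z - Y**2 + Y*Z + 2*Z**2

deg(f) = 2.
Substitute x = X/Z, y = Y/Z into f, then multiply by Z^2.
  monomial 2·x^2·y^0 ↦ 2·X^2·Y^0·Z^0.
  monomial 1·x^1·y^1 ↦ 1·X^1·Y^1·Z^0.
  monomial -1·x^1·y^0 ↦ -1·X^1·Y^0·Z^1.
  monomial -1·x^0·y^2 ↦ -1·X^0·Y^2·Z^0.
  monomial 1·x^0·y^1 ↦ 1·X^0·Y^1·Z^1.
  monomial 2·x^0·y^0 ↦ 2·X^0·Y^0·Z^2.
Collecting: F(X, Y, Z) = 2*X**2 + X*Y - X*Z - Y**2 + Y*Z + 2*Z**2.


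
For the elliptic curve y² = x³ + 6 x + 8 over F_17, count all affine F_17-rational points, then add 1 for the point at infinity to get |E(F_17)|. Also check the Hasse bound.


Affine points = {(0, 5), (0, 12), (1, 7), (1, 10), (3, 6), (3, 11), (7, 6), (7, 11), (9, 3), (9, 14), (16, 1), (16, 16)}; affine count = 12; |E(F_17)| = 13.

Discriminant check: Δ ∝ 4a³ + 27b² = 4·6³ + 27·8² = 4·216 + 27·64 ≡ 8 (mod 17). Nonzero ⇒ E is nonsingular.
For each x ∈ F_17, compute rhs = x³ + 6·x + 8 mod 17, then count y ∈ F_17 with y² ≡ rhs.
  x = 0: rhs = 8, matching y values: 5, 12 (2 points).
  x = 1: rhs = 15, matching y values: 7, 10 (2 points).
  x = 2: rhs = 11, matching y values: none (0 points).
  x = 3: rhs = 2, matching y values: 6, 11 (2 points).
  x = 4: rhs = 11, matching y values: none (0 points).
  x = 5: rhs = 10, matching y values: none (0 points).
  x = 6: rhs = 5, matching y values: none (0 points).
  x = 7: rhs = 2, matching y values: 6, 11 (2 points).
  x = 8: rhs = 7, matching y values: none (0 points).
  x = 9: rhs = 9, matching y values: 3, 14 (2 points).
  x = 10: rhs = 14, matching y values: none (0 points).
  x = 11: rhs = 11, matching y values: none (0 points).
  x = 12: rhs = 6, matching y values: none (0 points).
  x = 13: rhs = 5, matching y values: none (0 points).
  x = 14: rhs = 14, matching y values: none (0 points).
  x = 15: rhs = 5, matching y values: none (0 points).
  x = 16: rhs = 1, matching y values: 1, 16 (2 points).
Total affine count: 12.
Full point count |E(F_17)| = 12 + 1 = 13.
Hasse bound: |13 − (17+1)| = |-5| = 5 ≤ 2√17 ≈ 8.2462 ✓.


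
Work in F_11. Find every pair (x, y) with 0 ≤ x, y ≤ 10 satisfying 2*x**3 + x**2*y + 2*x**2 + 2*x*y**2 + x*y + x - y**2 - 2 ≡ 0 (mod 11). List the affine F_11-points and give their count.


Affine F_11-points: {(0, 3), (0, 8), (1, 2), (1, 7), (2, 1), (2, 8), (3, 3), (3, 10), (4, 8), (6, 1), (7, 1), (7, 4)}; count = 12.

For each of the 121 pairs (x, y) ∈ F_11², evaluate f(x, y) mod 11. Record the zeros.
  x = 0: [0↦9, 1↦8, 2↦5, 3↦0, 4↦4, 5↦6, 6↦6, 7↦4, 8↦0, 9↦5, 10↦8]  zeros at y ∈ {3, 8}
  x = 1: [0↦3, 1↦6, 2↦0, 3↦7, 4↦5, 5↦5, 6↦7, 7↦0, 8↦6, 9↦3, 10↦2]  zeros at y ∈ {2, 7}
  x = 2: [0↦2, 1↦0, 2↦4, 3↦3, 4↦8, 5↦8, 6↦3, 7↦4, 8↦0, 9↦2, 10↦10]  zeros at y ∈ {1, 8}
  x = 3: [0↦7, 1↦2, 2↦7, 3↦0, 4↦3, 5↦5, 6↦6, 7↦6, 8↦5, 9↦3, 10↦0]  zeros at y ∈ {3, 10}
  x = 4: [0↦8, 1↦2, 2↦10, 3↦10, 4↦2, 5↦8, 6↦6, 7↦7, 8↦0, 9↦7, 10↦6]  zeros at y ∈ {8}
  x = 5: [0↦6, 1↦1, 2↦3, 3↦1, 4↦6, 5↦7, 6↦4, 7↦8, 8↦8, 9↦4, 10↦7]  zeros at y ∈ ∅
  x = 6: [0↦2, 1↦0, 2↦9, 3↦7, 4↦5, 5↦3, 6↦1, 7↦10, 8↦8, 9↦6, 10↦4]  zeros at y ∈ {1}
  x = 7: [0↦8, 1↦0, 2↦7, 3↦7, 4↦0, 5↦8, 6↦9, 7↦3, 8↦1, 9↦3, 10↦9]  zeros at y ∈ {1, 4}
  x = 8: [0↦3, 1↦2, 2↦9, 3↦2, 4↦3, 5↦1, 6↦7, 7↦10, 8↦10, 9↦7, 10↦1]  zeros at y ∈ ∅
  x = 9: [0↦10, 1↦7, 2↦5, 3↦4, 4↦4, 5↦5, 6↦7, 7↦10, 8↦3, 9↦8, 10↦3]  zeros at y ∈ ∅
  x = 10: [0↦8, 1↦5, 2↦7, 3↦3, 4↦4, 5↦10, 6↦10, 7↦4, 8↦3, 9↦7, 10↦5]  zeros at y ∈ ∅
Collecting zeros: affine points = {(0, 3), (0, 8), (1, 2), (1, 7), (2, 1), (2, 8), (3, 3), (3, 10), (4, 8), (6, 1), (7, 1), (7, 4)}.
Total count |C(F_11)_aff| = 12.


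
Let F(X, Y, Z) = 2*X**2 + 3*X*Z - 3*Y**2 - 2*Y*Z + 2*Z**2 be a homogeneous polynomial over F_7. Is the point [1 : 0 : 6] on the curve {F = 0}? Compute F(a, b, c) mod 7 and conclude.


F(1,0,6) ≡ 1 (mod 7); P is NOT on the curve.

Evaluate F(1, 0, 6) term-by-term (mod 7).
  2*X**2 ↦ 2·1·1·1 = 2
  3*X*Z ↦ 3·1·1·6 = 18
  -3*Y**2 ↦ -3·1·0·1 = 0
  -2*Y*Z ↦ -2·1·0·6 = 0
  2*Z**2 ↦ 2·1·1·36 = 72
Sum: F(1, 0, 6) = (2) + (18) + (0) + (0) + (72) = 92.
Reducing mod 7: 92 ≡ 1 (mod 7).
Since F(a, b, c) ≡ 1 ≠ 0 (mod 7), P does NOT lie on the curve.


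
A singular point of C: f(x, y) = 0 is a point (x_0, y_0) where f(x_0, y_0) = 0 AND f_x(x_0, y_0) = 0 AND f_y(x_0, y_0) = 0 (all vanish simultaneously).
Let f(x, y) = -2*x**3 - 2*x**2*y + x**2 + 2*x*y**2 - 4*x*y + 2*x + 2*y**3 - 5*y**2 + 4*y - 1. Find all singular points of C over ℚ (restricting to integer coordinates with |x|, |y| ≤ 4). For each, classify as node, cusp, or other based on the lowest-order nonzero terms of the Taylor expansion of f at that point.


Singular points: {(0, 1)}; classification: node.

Compute partial derivatives:
  f_x = -6*x**2 - 4*x*y + 2*x + 2*y**2 - 4*y + 2.
  f_y = -2*x**2 + 4*x*y - 4*x + 6*y**2 - 10*y + 4.
Scan x_0 ∈ {−4, ..., 4}. For each x_0, f_y(x_0, y) is a polynomial in y; find its integer roots y ∈ {−4, ..., 4}, then test f_x and f at those candidates.
  x = -4: f_y(-4, y) = 6*y**2 - 26*y - 12; no integer root y with |y| ≤ 4.
  x = -3: f_y(-3, y) = 6*y**2 - 22*y - 2; no integer root y with |y| ≤ 4.
  x = -2: f_y(-2, y) = 6*y**2 - 18*y + 4; no integer root y with |y| ≤ 4.
  x = -1: f_y(-1, y) = 6*y**2 - 14*y + 6; no integer root y with |y| ≤ 4.
  x = 0: f_y(0, y) = 6*y**2 - 10*y + 4; vanishes at y ∈ {1}. (0, 1): f_x = 0, f = 0 — SINGULAR.
  x = 1: f_y(1, y) = 6*y**2 - 6*y - 2; no integer root y with |y| ≤ 4.
  x = 2: f_y(2, y) = 6*y**2 - 2*y - 12; no integer root y with |y| ≤ 4.
  x = 3: f_y(3, y) = 6*y**2 + 2*y - 26; no integer root y with |y| ≤ 4.
  x = 4: f_y(4, y) = 6*y**2 + 6*y - 44; no integer root y with |y| ≤ 4.
Only singular point on the grid: (0, 1).
Classify: substitute x = 0 + u, y = 1 + v and expand: f = -2*u**3 - 2*u**2*v - u**2 + 2*u*v**2 + 2*v**3 + v**2.
No constant or linear terms (consistent with a singular point). Quadratic part: -u**2 + v**2. Cubic part: -2*u**3 - 2*u**2*v + 2*u*v**2 + 2*v**3.
The quadratic part v**2 - u**2 = (v − u)(v + u) splits into two distinct linear factors, so there are two distinct tangent lines y − 1 = ±(x − 0) — this is a node (ordinary double point).
Classification: node.


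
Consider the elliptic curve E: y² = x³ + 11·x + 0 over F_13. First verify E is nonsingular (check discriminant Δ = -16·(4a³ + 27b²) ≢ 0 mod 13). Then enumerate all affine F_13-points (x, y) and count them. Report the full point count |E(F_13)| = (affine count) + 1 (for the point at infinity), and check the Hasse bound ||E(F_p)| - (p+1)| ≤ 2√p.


Affine points = {(0, 0), (1, 5), (1, 8), (2, 2), (2, 11), (4, 2), (4, 11), (6, 3), (6, 10), (7, 2), (7, 11), (9, 3), (9, 10), (11, 3), (11, 10), (12, 1), (12, 12)}; affine count = 17; |E(F_13)| = 18.

Discriminant check: Δ ∝ 4a³ + 27b² = 4·11³ + 27·0² = 4·1331 + 27·0 ≡ 7 (mod 13). Nonzero ⇒ E is nonsingular.
For each x ∈ F_13, compute rhs = x³ + 11·x + 0 mod 13, then count y ∈ F_13 with y² ≡ rhs.
  x = 0: rhs = 0, matching y values: 0 (1 points).
  x = 1: rhs = 12, matching y values: 5, 8 (2 points).
  x = 2: rhs = 4, matching y values: 2, 11 (2 points).
  x = 3: rhs = 8, matching y values: none (0 points).
  x = 4: rhs = 4, matching y values: 2, 11 (2 points).
  x = 5: rhs = 11, matching y values: none (0 points).
  x = 6: rhs = 9, matching y values: 3, 10 (2 points).
  x = 7: rhs = 4, matching y values: 2, 11 (2 points).
  x = 8: rhs = 2, matching y values: none (0 points).
  x = 9: rhs = 9, matching y values: 3, 10 (2 points).
  x = 10: rhs = 5, matching y values: none (0 points).
  x = 11: rhs = 9, matching y values: 3, 10 (2 points).
  x = 12: rhs = 1, matching y values: 1, 12 (2 points).
Total affine count: 17.
Full point count |E(F_13)| = 17 + 1 = 18.
Hasse bound: |18 − (13+1)| = |4| = 4 ≤ 2√13 ≈ 7.2111 ✓.


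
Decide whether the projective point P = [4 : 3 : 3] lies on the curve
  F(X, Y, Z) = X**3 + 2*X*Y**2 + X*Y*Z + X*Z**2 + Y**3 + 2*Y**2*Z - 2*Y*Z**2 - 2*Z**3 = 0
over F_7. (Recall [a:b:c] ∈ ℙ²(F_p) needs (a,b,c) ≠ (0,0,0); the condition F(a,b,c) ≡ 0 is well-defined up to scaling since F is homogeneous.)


F(4,3,3) ≡ 6 (mod 7); P is NOT on the curve.

Evaluate F(4, 3, 3) term-by-term (mod 7).
  X**3 ↦ 1·64·1·1 = 64
  2*X*Y**2 ↦ 2·4·9·1 = 72
  X*Y*Z ↦ 1·4·3·3 = 36
  X*Z**2 ↦ 1·4·1·9 = 36
  Y**3 ↦ 1·1·27·1 = 27
  2*Y**2*Z ↦ 2·1·9·3 = 54
  -2*Y*Z**2 ↦ -2·1·3·9 = -54
  -2*Z**3 ↦ -2·1·1·27 = -54
Sum: F(4, 3, 3) = (64) + (72) + (36) + (36) + (27) + (54) + (-54) + (-54) = 181.
Reducing mod 7: 181 ≡ 6 (mod 7).
Since F(a, b, c) ≡ 6 ≠ 0 (mod 7), P does NOT lie on the curve.


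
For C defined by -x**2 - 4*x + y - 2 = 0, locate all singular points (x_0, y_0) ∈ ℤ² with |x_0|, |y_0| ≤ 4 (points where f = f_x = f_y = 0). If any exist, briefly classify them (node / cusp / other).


No singular points in the scanned grid; C is smooth there.

Compute partial derivatives:
  f_x = -2*x - 4.
  f_y = 1.
f_y = 1 is a nonzero constant, so f_y never vanishes: no point (x, y) can satisfy f = f_x = f_y = 0. In particular no (x, y) ∈ {−4, ..., 4}² is singular; the curve is smooth.


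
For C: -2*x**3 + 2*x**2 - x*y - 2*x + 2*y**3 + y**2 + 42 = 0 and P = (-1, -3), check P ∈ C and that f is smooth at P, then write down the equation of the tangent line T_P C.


Tangent line at P: -9*x + 49*y + 138 = 0.

Step 1: f(-1, -3) = 0, so P lies on C.
Step 2: partial derivatives
  f_x(x, y) = -6*x**2 + 4*x - y - 2, f_y(x, y) = -x + 6*y**2 + 2*y.
  f_x(P) = -9, f_y(P) = 49 (gradient nonzero, so P is smooth).
Step 3: tangent line at P: -9·(x − -1) + 49·(y − -3) = 0.
Expanding: -9*x + 49*y + 138 = 0.


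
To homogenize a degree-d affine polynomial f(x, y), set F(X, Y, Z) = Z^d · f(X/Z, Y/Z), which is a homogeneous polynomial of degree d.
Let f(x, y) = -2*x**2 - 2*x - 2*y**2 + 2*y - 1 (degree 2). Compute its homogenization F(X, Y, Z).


F(X, Y, Z) = -2*X**2 - 2*X*Z - 2*Y**2 + 2*Y*Z - Z**2

deg(f) = 2.
Substitute x = X/Z, y = Y/Z into f, then multiply by Z^2.
  monomial -2·x^2·y^0 ↦ -2·X^2·Y^0·Z^0.
  monomial -2·x^1·y^0 ↦ -2·X^1·Y^0·Z^1.
  monomial -2·x^0·y^2 ↦ -2·X^0·Y^2·Z^0.
  monomial 2·x^0·y^1 ↦ 2·X^0·Y^1·Z^1.
  monomial -1·x^0·y^0 ↦ -1·X^0·Y^0·Z^2.
Collecting: F(X, Y, Z) = -2*X**2 - 2*X*Z - 2*Y**2 + 2*Y*Z - Z**2.


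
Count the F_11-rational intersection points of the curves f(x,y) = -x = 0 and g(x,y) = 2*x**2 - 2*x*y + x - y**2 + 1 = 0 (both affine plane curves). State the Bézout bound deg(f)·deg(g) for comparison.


Common zeros: {(0, 1), (0, 10)}; count = 2; Bézout bound = 2.

deg(f) = 1, deg(g) = 2, so Bézout bound = 2.
Scan x ∈ F_11. For each x, list the y ∈ F_11 with f(x, y) ≡ 0 and those with g(x, y) ≡ 0 (mod 11); the common zeros in that column are the intersection.
  x = 0: f ≡ 0 at y ∈ {0, 1, 2, 3, 4, 5, 6, 7, 8, 9, 10}; g ≡ 0 at y ∈ {1, 10}; common: {1, 10}.
  x = 1: f ≡ 0 at y ∈ ∅; g ≡ 0 at y ∈ {3, 6}; common: ∅.
  x = 2: f ≡ 0 at y ∈ ∅; g ≡ 0 at y ∈ {0, 7}; common: ∅.
  x = 3: f ≡ 0 at y ∈ ∅; g ≡ 0 at y ∈ {0, 5}; common: ∅.
  x = 4: f ≡ 0 at y ∈ ∅; g ≡ 0 at y ∈ {4, 10}; common: ∅.
  x = 5: f ≡ 0 at y ∈ ∅; g ≡ 0 at y ∈ {4, 8}; common: ∅.
  x = 6: f ≡ 0 at y ∈ ∅; g ≡ 0 at y ∈ {1, 9}; common: ∅.
  x = 7: f ≡ 0 at y ∈ ∅; g ≡ 0 at y ∈ {3, 5}; common: ∅.
  x = 8: f ≡ 0 at y ∈ ∅; g ≡ 0 at y ∈ {8, 9}; common: ∅.
  x = 9: f ≡ 0 at y ∈ ∅; g ≡ 0 at y ∈ {2}; common: ∅.
  x = 10: f ≡ 0 at y ∈ ∅; g ≡ 0 at y ∈ {6, 7}; common: ∅.
Collecting: common zeros = {(0, 1), (0, 10)}, so the count is 2.
Comparison with the Bézout bound: 2 ≤ 2 = deg(f)·deg(g), as expected for curves with no common component (the bound is attained).


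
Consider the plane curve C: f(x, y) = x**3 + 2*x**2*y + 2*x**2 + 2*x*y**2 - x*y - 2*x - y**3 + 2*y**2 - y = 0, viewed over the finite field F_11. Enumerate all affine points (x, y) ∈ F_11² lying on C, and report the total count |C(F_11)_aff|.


Affine F_11-points: {(0, 0), (0, 1), (2, 1), (4, 0), (5, 0), (5, 1), (7, 3), (7, 4), (7, 9), (9, 7)}; count = 10.

For each of the 121 pairs (x, y) ∈ F_11², evaluate f(x, y) mod 11. Record the zeros.
  x = 0: [0↦0, 1↦0, 2↦9, 3↦10, 4↦8, 5↦8, 6↦4, 7↦1, 8↦4, 9↦7, 10↦4]  zeros at y ∈ {0, 1}
  x = 1: [0↦1, 1↦4, 2↦9, 3↦10, 4↦1, 5↦9, 6↦6, 7↦8, 8↦9, 9↦3, 10↦6]  zeros at y ∈ ∅
  x = 2: [0↦1, 1↦0, 2↦5, 3↦10, 4↦9, 5↦7, 6↦9, 7↦9, 8↦1, 9↦1, 10↦3]  zeros at y ∈ {1}
  x = 3: [0↦6, 1↦5, 2↦3, 3↦5, 4↦5, 5↦8, 6↦8, 7↦10, 8↦8, 9↦7, 10↦1]  zeros at y ∈ ∅
  x = 4: [0↦0, 1↦3, 2↦9, 3↦1, 4↦6, 5↦7, 6↦9, 7↦6, 8↦3, 9↦5, 10↦6]  zeros at y ∈ {0}
  x = 5: [0↦0, 1↦0, 2↦7, 3↦4, 4↦7, 5↦10, 6↦7, 7↦3, 8↦3, 9↦1, 10↦2]  zeros at y ∈ {0, 1}
  x = 6: [0↦1, 1↦2, 2↦3, 3↦9, 4↦3, 5↦1, 6↦8, 7↦7, 8↦3, 9↦1, 10↦6]  zeros at y ∈ ∅
  x = 7: [0↦9, 1↦4, 2↦3, 3↦0, 4↦0, 5↦8, 6↦7, 7↦2, 8↦9, 9↦0, 10↦2]  zeros at y ∈ {3, 4, 9}
  x = 8: [0↦8, 1↦1, 2↦2, 3↦5, 4↦4, 5↦4, 6↦10, 7↦5, 8↦5, 9↦4, 10↦7]  zeros at y ∈ ∅
  x = 9: [0↦4, 1↦10, 2↦6, 3↦8, 4↦10, 5↦6, 6↦1, 7↦0, 8↦8, 9↦8, 10↦5]  zeros at y ∈ {7}
  x = 10: [0↦3, 1↦4, 2↦10, 3↦4, 4↦2, 5↦9, 6↦8, 7↦4, 8↦2, 9↦7, 10↦2]  zeros at y ∈ ∅
Collecting zeros: affine points = {(0, 0), (0, 1), (2, 1), (4, 0), (5, 0), (5, 1), (7, 3), (7, 4), (7, 9), (9, 7)}.
Total count |C(F_11)_aff| = 10.


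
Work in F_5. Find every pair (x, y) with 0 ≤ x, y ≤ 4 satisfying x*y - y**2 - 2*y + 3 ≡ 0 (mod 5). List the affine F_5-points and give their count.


Affine F_5-points: {(0, 1), (0, 2), (4, 3), (4, 4)}; count = 4.

For each of the 25 pairs (x, y) ∈ F_5², evaluate f(x, y) mod 5. Record the zeros.
  x = 0: [0↦3, 1↦0, 2↦0, 3↦3, 4↦4]  zeros at y ∈ {1, 2}
  x = 1: [0↦3, 1↦1, 2↦2, 3↦1, 4↦3]  zeros at y ∈ ∅
  x = 2: [0↦3, 1↦2, 2↦4, 3↦4, 4↦2]  zeros at y ∈ ∅
  x = 3: [0↦3, 1↦3, 2↦1, 3↦2, 4↦1]  zeros at y ∈ ∅
  x = 4: [0↦3, 1↦4, 2↦3, 3↦0, 4↦0]  zeros at y ∈ {3, 4}
Collecting zeros: affine points = {(0, 1), (0, 2), (4, 3), (4, 4)}.
Total count |C(F_5)_aff| = 4.


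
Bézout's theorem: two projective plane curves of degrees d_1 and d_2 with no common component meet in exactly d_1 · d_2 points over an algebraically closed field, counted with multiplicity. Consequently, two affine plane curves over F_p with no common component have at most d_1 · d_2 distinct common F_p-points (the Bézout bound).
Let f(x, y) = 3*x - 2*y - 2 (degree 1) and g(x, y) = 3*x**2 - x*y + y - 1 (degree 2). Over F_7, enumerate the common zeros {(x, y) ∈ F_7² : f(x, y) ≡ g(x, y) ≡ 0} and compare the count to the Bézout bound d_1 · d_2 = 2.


Common zeros: ∅; count = 0; Bézout bound = 2.

deg(f) = 1, deg(g) = 2, so Bézout bound = 2.
Scan x ∈ F_7. For each x, list the y ∈ F_7 with f(x, y) ≡ 0 and those with g(x, y) ≡ 0 (mod 7); the common zeros in that column are the intersection.
  x = 0: f ≡ 0 at y ∈ {6}; g ≡ 0 at y ∈ {1}; common: ∅.
  x = 1: f ≡ 0 at y ∈ {4}; g ≡ 0 at y ∈ ∅; common: ∅.
  x = 2: f ≡ 0 at y ∈ {2}; g ≡ 0 at y ∈ {4}; common: ∅.
  x = 3: f ≡ 0 at y ∈ {0}; g ≡ 0 at y ∈ {6}; common: ∅.
  x = 4: f ≡ 0 at y ∈ {5}; g ≡ 0 at y ∈ {4}; common: ∅.
  x = 5: f ≡ 0 at y ∈ {3}; g ≡ 0 at y ∈ {1}; common: ∅.
  x = 6: f ≡ 0 at y ∈ {1}; g ≡ 0 at y ∈ {6}; common: ∅.
Collecting: common zeros = ∅, so the count is 0.
Comparison with the Bézout bound: 0 ≤ 2 = deg(f)·deg(g), as expected for curves with no common component (the affine F_7-count falls short of the bound because intersections may lie at infinity, over extension fields, or carry multiplicity).


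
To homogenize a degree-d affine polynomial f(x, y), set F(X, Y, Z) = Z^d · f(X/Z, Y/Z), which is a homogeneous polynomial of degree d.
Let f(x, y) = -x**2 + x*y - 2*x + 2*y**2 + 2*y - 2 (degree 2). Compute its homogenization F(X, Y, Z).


F(X, Y, Z) = -X**2 + X*Y - 2*X*Z + 2*Y**2 + 2*Y*Z - 2*Z**2

deg(f) = 2.
Substitute x = X/Z, y = Y/Z into f, then multiply by Z^2.
  monomial -1·x^2·y^0 ↦ -1·X^2·Y^0·Z^0.
  monomial 1·x^1·y^1 ↦ 1·X^1·Y^1·Z^0.
  monomial -2·x^1·y^0 ↦ -2·X^1·Y^0·Z^1.
  monomial 2·x^0·y^2 ↦ 2·X^0·Y^2·Z^0.
  monomial 2·x^0·y^1 ↦ 2·X^0·Y^1·Z^1.
  monomial -2·x^0·y^0 ↦ -2·X^0·Y^0·Z^2.
Collecting: F(X, Y, Z) = -X**2 + X*Y - 2*X*Z + 2*Y**2 + 2*Y*Z - 2*Z**2.


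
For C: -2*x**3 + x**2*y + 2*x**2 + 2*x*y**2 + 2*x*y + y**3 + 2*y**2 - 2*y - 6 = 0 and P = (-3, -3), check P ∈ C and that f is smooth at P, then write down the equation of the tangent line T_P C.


Tangent line at P: -36*x + 52*y + 48 = 0.

Step 1: f(-3, -3) = 0, so P lies on C.
Step 2: partial derivatives
  f_x(x, y) = -6*x**2 + 2*x*y + 4*x + 2*y**2 + 2*y, f_y(x, y) = x**2 + 4*x*y + 2*x + 3*y**2 + 4*y - 2.
  f_x(P) = -36, f_y(P) = 52 (gradient nonzero, so P is smooth).
Step 3: tangent line at P: -36·(x − -3) + 52·(y − -3) = 0.
Expanding: -36*x + 52*y + 48 = 0.
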